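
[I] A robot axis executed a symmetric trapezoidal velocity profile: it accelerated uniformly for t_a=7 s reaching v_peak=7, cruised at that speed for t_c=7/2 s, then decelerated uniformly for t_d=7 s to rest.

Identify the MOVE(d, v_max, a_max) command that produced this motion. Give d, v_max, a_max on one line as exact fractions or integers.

a_max = 7/7 = 1
d_a = ½·7·7 = 49/2; d_c = 7·7/2 = 49/2
d = 2·49/2 + 49/2 = 147/2
t_c = 7/2 > 0 ⇒ limit active, v_max = 7

d=147/2 v_max=7 a_max=1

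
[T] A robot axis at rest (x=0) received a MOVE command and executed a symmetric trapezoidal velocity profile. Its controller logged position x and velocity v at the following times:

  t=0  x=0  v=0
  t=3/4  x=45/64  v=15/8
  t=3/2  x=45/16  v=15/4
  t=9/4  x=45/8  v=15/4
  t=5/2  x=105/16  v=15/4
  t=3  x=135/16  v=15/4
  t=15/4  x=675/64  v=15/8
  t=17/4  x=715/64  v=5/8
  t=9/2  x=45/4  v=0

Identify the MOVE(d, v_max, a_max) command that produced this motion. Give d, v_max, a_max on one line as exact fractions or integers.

d=45/4 v_max=15/4 a_max=5/2

final state: t=9/2, x=45/4, v=0 → d = 45/4
a_max = (15/8−0)/(3/4−0) = 5/2
max v = 15/4 over t∈[3/2,3] → v_max = 15/4
check: 15/4·(3/2+3/2) = 45/4 ✓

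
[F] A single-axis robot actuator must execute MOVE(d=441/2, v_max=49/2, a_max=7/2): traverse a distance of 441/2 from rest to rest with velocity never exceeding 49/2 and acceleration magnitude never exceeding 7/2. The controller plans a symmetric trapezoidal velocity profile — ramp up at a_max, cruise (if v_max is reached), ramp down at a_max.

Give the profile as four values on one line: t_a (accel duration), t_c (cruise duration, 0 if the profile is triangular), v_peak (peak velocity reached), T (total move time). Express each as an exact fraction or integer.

vₘ²/aₘ = (49/2)²/(7/2) = 343/2
441/2 ≥ 343/2 so v_max reached
t_a = (49/2)/(7/2) = 7; v_peak = 49/2
d_cruise = 441/2 − 343/2 = 49; t_c = 49/(49/2) = 2
T = 2·7 + 2 = 16

t_a=7 t_c=2 v_peak=49/2 T=16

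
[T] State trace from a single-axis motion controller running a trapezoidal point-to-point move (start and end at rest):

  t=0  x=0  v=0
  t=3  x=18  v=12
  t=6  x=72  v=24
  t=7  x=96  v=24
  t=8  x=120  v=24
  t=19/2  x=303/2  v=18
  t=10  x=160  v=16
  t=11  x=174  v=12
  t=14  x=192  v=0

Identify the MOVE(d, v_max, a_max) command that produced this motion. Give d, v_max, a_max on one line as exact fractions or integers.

d=192 v_max=24 a_max=4

final state: t=14, x=192, v=0 → d = 192
a_max = (12−0)/(3−0) = 4
max v = 24 over t∈[6,8] → v_max = 24
check: 24·(6+2) = 192 ✓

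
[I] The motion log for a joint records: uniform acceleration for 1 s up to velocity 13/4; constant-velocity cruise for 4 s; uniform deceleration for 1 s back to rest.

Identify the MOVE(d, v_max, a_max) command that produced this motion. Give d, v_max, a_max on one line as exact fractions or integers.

d=65/4 v_max=13/4 a_max=13/4

a_max = (13/4)/1 = 13/4
d_a = ½·13/4·1 = 13/8; d_c = 13/4·4 = 13
d = 2·13/8 + 13 = 65/4
t_c = 4 > 0 so v_max = 13/4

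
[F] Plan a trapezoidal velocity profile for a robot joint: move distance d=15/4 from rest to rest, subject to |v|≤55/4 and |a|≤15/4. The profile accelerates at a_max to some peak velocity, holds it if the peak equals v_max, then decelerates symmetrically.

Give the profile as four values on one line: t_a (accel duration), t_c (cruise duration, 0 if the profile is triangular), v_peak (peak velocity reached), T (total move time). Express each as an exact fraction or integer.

t_a=1 t_c=0 v_peak=15/4 T=2

vₘ²/aₘ = (55/4)²/(15/4) = 605/12
15/4 < 605/12 ⇒ no cruise
v_peak = √(15/4·15/4) = √(225/16) = 15/4
t_a = (15/4)/(15/4) = 1; t_c = 0
T = 2·1 = 2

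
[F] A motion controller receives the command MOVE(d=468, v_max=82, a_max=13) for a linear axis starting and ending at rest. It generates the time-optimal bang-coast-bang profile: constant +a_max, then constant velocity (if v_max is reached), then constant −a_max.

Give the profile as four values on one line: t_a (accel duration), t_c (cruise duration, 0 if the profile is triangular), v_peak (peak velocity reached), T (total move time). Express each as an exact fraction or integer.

t_a=6 t_c=0 v_peak=78 T=12

vₘ²/aₘ = 82²/13 = 6724/13
468 < 6724/13 so t_c = 0
v_peak = √(468·13) = √6084 = 78
t_a = 78/13 = 6; t_c = 0
T = 2·6 = 12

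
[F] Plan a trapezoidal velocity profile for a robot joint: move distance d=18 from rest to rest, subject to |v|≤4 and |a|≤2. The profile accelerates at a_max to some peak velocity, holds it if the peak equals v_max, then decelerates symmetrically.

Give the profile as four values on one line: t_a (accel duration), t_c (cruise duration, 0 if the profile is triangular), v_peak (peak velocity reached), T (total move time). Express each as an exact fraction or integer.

(v_max)²/a_max = 4²/2 = 8
18 ≥ 8 ⇒ cruise phase
t_a = 4/2 = 2; v_peak = 4
d_cruise = 18 − 8 = 10; t_c = 10/4 = 5/2
T = 2·2 + 5/2 = 13/2

t_a=2 t_c=5/2 v_peak=4 T=13/2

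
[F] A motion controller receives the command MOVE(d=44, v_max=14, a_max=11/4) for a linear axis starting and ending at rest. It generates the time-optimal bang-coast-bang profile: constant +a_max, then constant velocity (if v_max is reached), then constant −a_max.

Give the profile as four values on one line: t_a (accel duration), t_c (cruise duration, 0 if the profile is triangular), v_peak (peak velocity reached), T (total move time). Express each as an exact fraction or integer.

t_a=4 t_c=0 v_peak=11 T=8

v_max²/a_max = 14²/(11/4) = 784/11
44 < 784/11 ⇒ no cruise
v_peak = √(44·11/4) = √121 = 11
t_a = 11/(11/4) = 4; t_c = 0
T = 2·4 = 8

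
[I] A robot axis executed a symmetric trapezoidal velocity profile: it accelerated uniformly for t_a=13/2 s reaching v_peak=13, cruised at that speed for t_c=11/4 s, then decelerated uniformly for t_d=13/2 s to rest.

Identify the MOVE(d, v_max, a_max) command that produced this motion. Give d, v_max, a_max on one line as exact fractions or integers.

a_max = 13/(13/2) = 2
d_a = ½·13·13/2 = 169/4; d_c = 13·11/4 = 143/4
d = 2·169/4 + 143/4 = 481/4
t_c = 11/4 > 0 so v_max = 13

d=481/4 v_max=13 a_max=2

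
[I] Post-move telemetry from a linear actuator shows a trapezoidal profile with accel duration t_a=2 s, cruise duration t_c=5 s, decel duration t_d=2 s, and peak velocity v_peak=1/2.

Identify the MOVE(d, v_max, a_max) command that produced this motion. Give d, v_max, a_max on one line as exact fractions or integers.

d=7/2 v_max=1/2 a_max=1/4

a_max = (1/2)/2 = 1/4
d_a = ½·1/2·2 = 1/2; d_c = 1/2·5 = 5/2
d = 2·1/2 + 5/2 = 7/2
t_c = 5 > 0 ⇒ limit active, v_max = 1/2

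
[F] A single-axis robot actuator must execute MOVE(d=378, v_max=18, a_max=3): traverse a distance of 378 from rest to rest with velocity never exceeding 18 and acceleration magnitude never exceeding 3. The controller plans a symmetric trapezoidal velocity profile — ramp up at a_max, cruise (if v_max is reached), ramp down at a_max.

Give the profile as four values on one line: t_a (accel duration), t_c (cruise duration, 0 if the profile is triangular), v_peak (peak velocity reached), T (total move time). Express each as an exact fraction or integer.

(v_max)²/a_max = 18²/3 = 108
378 ≥ 108 so v_max reached
t_a = 18/3 = 6; v_peak = 18
d_cruise = 378 − 108 = 270; t_c = 270/18 = 15
T = 2·6 + 15 = 27

t_a=6 t_c=15 v_peak=18 T=27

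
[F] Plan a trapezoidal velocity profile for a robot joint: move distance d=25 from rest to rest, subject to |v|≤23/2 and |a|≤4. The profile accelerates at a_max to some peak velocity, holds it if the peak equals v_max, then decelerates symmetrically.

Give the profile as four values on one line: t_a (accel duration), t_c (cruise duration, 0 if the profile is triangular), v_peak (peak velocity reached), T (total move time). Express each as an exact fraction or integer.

t_a=5/2 t_c=0 v_peak=10 T=5

vₘ²/aₘ = (23/2)²/4 = 529/16
25 < 529/16 → triangular
v_peak = √(25·4) = √100 = 10
t_a = 10/4 = 5/2; t_c = 0
T = 2·5/2 = 5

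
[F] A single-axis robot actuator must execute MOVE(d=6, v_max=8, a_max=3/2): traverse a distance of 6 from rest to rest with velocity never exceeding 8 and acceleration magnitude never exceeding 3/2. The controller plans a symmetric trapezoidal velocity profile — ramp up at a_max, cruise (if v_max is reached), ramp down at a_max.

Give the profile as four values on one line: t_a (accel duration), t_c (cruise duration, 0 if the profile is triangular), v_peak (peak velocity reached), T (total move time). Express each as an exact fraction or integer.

t_a=2 t_c=0 v_peak=3 T=4

v_max²/a_max = 8²/(3/2) = 128/3
6 < 128/3 ⇒ no cruise
v_peak = √(6·3/2) = √9 = 3
t_a = 3/(3/2) = 2; t_c = 0
T = 2·2 = 4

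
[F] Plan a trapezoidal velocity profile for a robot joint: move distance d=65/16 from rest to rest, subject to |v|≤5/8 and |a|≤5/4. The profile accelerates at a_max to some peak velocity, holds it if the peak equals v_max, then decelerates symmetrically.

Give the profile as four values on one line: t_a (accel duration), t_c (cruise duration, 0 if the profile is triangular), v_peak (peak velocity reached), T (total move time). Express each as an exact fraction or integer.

vₘ²/aₘ = (5/8)²/(5/4) = 5/16
65/16 ≥ 5/16 → trapezoidal
t_a = (5/8)/(5/4) = 1/2; v_peak = 5/8
d_cruise = 65/16 − 5/16 = 15/4; t_c = (15/4)/(5/8) = 6
T = 2·1/2 + 6 = 7

t_a=1/2 t_c=6 v_peak=5/8 T=7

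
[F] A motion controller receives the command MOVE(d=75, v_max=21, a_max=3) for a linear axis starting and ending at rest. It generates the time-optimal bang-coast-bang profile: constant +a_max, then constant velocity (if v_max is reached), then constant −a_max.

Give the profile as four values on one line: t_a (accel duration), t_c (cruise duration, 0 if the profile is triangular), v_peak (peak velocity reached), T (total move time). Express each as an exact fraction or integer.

t_a=5 t_c=0 v_peak=15 T=10

v_max²/a_max = 21²/3 = 147
75 < 147 ⇒ no cruise
v_peak = √(75·3) = √225 = 15
t_a = 15/3 = 5; t_c = 0
T = 2·5 = 10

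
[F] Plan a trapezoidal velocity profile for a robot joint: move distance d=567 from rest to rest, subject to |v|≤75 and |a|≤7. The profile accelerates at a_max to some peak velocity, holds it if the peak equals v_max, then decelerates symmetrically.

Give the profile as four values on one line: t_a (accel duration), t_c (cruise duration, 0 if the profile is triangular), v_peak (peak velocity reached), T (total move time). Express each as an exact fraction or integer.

v_max²/a_max = 75²/7 = 5625/7
567 < 5625/7 ⇒ no cruise
v_peak = √(567·7) = √3969 = 63
t_a = 63/7 = 9; t_c = 0
T = 2·9 = 18

t_a=9 t_c=0 v_peak=63 T=18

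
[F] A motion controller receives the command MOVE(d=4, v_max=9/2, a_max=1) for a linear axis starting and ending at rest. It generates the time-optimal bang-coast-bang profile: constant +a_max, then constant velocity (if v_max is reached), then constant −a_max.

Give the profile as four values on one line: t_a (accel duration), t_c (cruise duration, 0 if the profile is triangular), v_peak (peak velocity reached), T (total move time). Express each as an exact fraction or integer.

vₘ²/aₘ = (9/2)²/1 = 81/4
4 < 81/4 → triangular
v_peak = √(4·1) = √4 = 2
t_a = 2/1 = 2; t_c = 0
T = 2·2 = 4

t_a=2 t_c=0 v_peak=2 T=4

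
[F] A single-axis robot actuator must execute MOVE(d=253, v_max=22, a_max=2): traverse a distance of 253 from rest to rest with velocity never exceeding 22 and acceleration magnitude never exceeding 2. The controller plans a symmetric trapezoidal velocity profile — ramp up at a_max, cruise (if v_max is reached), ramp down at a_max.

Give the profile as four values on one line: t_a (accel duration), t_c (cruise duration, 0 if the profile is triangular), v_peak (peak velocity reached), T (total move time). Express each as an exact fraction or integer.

t_a=11 t_c=1/2 v_peak=22 T=45/2

vₘ²/aₘ = 22²/2 = 242
253 ≥ 242 → trapezoidal
t_a = 22/2 = 11; v_peak = 22
d_cruise = 253 − 242 = 11; t_c = 11/22 = 1/2
T = 2·11 + 1/2 = 45/2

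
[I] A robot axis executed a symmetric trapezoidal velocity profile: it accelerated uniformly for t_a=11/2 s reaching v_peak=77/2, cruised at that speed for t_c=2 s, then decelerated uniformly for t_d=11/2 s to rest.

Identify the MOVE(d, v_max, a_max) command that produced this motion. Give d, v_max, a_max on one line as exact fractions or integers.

d=1155/4 v_max=77/2 a_max=7

a_max = (77/2)/(11/2) = 7
d_a = ½·77/2·11/2 = 847/8; d_c = 77/2·2 = 77
d = 2·847/8 + 77 = 1155/4
t_c = 2 > 0 → v_max = v_peak = 77/2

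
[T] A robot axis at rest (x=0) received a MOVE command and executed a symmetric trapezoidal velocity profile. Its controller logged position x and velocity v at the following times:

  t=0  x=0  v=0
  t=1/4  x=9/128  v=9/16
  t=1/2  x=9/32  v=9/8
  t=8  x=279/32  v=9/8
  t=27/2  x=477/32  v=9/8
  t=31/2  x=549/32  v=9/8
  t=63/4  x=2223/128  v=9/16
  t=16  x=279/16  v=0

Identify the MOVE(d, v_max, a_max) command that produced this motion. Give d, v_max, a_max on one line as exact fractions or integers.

d=279/16 v_max=9/8 a_max=9/4

final state: t=16, x=279/16, v=0 → d = 279/16
a_max = (9/16−0)/(1/4−0) = 9/4
max v = 9/8 over t∈[1/2,31/2] → v_max = 9/8
check: 9/8·(1/2+15) = 279/16 ✓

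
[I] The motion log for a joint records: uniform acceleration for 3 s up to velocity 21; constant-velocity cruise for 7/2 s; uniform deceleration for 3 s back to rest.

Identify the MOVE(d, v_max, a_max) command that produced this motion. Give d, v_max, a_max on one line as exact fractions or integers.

d=273/2 v_max=21 a_max=7

a_max = 21/3 = 7
d_a = ½·21·3 = 63/2; d_c = 21·7/2 = 147/2
d = 2·63/2 + 147/2 = 273/2
t_c = 7/2 > 0 so v_max = 21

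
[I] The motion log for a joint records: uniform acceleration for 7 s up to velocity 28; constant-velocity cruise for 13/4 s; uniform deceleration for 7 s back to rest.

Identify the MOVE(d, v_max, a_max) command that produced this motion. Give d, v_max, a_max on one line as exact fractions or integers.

a_max = 28/7 = 4
d_a = ½·28·7 = 98; d_c = 28·13/4 = 91
d = 2·98 + 91 = 287
t_c = 13/4 > 0 → v_max = v_peak = 28

d=287 v_max=28 a_max=4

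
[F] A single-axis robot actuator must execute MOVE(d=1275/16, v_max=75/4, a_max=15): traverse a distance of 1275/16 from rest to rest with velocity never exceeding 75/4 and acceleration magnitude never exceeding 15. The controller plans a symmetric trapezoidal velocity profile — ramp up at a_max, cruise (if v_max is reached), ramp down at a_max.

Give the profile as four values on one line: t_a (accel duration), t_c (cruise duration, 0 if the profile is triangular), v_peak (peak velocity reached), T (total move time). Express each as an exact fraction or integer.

t_a=5/4 t_c=3 v_peak=75/4 T=11/2

vₘ²/aₘ = (75/4)²/15 = 375/16
1275/16 ≥ 375/16 ⇒ cruise phase
t_a = (75/4)/15 = 5/4; v_peak = 75/4
d_cruise = 1275/16 − 375/16 = 225/4; t_c = (225/4)/(75/4) = 3
T = 2·5/4 + 3 = 11/2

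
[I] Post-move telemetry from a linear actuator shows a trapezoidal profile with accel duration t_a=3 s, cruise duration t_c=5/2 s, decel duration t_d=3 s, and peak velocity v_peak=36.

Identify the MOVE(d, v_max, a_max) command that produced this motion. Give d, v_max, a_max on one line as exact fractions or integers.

a_max = 36/3 = 12
d_a = ½·36·3 = 54; d_c = 36·5/2 = 90
d = 2·54 + 90 = 198
t_c = 5/2 > 0 so v_max = 36

d=198 v_max=36 a_max=12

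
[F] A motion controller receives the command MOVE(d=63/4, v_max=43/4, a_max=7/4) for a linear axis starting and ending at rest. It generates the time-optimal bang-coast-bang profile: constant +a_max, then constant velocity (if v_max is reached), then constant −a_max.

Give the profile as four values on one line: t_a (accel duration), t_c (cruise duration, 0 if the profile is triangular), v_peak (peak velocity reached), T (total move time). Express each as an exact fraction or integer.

vₘ²/aₘ = (43/4)²/(7/4) = 1849/28
63/4 < 1849/28 so t_c = 0
v_peak = √(63/4·7/4) = √(441/16) = 21/4
t_a = (21/4)/(7/4) = 3; t_c = 0
T = 2·3 = 6

t_a=3 t_c=0 v_peak=21/4 T=6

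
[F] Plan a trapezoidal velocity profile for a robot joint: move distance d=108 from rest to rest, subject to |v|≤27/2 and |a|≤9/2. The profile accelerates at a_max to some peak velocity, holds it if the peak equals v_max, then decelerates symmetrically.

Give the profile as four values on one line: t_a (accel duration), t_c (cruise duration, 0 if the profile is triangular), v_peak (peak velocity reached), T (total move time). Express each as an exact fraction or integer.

t_a=3 t_c=5 v_peak=27/2 T=11

vₘ²/aₘ = (27/2)²/(9/2) = 81/2
108 ≥ 81/2 ⇒ cruise phase
t_a = (27/2)/(9/2) = 3; v_peak = 27/2
d_cruise = 108 − 81/2 = 135/2; t_c = (135/2)/(27/2) = 5
T = 2·3 + 5 = 11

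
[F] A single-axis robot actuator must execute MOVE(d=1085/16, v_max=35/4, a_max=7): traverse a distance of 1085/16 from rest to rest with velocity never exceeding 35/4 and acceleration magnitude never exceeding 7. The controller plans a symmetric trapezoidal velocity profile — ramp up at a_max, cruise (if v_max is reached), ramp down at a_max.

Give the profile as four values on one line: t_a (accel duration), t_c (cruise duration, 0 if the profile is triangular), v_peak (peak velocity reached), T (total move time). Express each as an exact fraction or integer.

(v_max)²/a_max = (35/4)²/7 = 175/16
1085/16 ≥ 175/16 so v_max reached
t_a = (35/4)/7 = 5/4; v_peak = 35/4
d_cruise = 1085/16 − 175/16 = 455/8; t_c = (455/8)/(35/4) = 13/2
T = 2·5/4 + 13/2 = 9

t_a=5/4 t_c=13/2 v_peak=35/4 T=9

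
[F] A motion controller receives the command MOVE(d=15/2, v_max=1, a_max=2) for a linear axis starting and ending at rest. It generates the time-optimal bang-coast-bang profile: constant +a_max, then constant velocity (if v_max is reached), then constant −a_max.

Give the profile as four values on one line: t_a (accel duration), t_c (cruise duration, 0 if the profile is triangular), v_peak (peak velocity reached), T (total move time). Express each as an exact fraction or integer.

(v_max)²/a_max = 1²/2 = 1/2
15/2 ≥ 1/2 ⇒ cruise phase
t_a = 1/2; v_peak = 1
d_cruise = 15/2 − 1/2 = 7; t_c = 7/1 = 7
T = 2·1/2 + 7 = 8

t_a=1/2 t_c=7 v_peak=1 T=8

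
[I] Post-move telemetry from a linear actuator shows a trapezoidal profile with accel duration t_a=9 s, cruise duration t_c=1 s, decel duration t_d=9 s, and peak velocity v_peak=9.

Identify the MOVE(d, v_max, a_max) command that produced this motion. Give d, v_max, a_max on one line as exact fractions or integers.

d=90 v_max=9 a_max=1

a_max = 9/9 = 1
d_a = ½·9·9 = 81/2; d_c = 9·1 = 9
d = 2·81/2 + 9 = 90
t_c = 1 > 0 → v_max = v_peak = 9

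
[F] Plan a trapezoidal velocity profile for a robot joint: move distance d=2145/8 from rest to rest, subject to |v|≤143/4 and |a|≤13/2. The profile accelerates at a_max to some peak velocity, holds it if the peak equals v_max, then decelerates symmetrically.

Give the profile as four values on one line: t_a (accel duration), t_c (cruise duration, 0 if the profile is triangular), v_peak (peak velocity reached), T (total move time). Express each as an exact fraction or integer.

vₘ²/aₘ = (143/4)²/(13/2) = 1573/8
2145/8 ≥ 1573/8 so v_max reached
t_a = (143/4)/(13/2) = 11/2; v_peak = 143/4
d_cruise = 2145/8 − 1573/8 = 143/2; t_c = (143/2)/(143/4) = 2
T = 2·11/2 + 2 = 13

t_a=11/2 t_c=2 v_peak=143/4 T=13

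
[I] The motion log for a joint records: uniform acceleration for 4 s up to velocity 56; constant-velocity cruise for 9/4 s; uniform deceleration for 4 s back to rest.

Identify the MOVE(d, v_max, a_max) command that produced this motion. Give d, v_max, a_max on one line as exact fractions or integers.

a_max = 56/4 = 14
d_a = ½·56·4 = 112; d_c = 56·9/4 = 126
d = 2·112 + 126 = 350
t_c = 9/4 > 0 so v_max = 56

d=350 v_max=56 a_max=14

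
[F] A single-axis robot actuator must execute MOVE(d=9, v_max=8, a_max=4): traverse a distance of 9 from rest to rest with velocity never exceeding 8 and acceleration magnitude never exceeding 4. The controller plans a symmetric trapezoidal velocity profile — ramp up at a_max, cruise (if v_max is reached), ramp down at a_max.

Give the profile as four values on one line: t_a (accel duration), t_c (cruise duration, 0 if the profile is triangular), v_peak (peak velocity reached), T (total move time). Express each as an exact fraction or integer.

t_a=3/2 t_c=0 v_peak=6 T=3

vₘ²/aₘ = 8²/4 = 16
9 < 16 so t_c = 0
v_peak = √(9·4) = √36 = 6
t_a = 6/4 = 3/2; t_c = 0
T = 2·3/2 = 3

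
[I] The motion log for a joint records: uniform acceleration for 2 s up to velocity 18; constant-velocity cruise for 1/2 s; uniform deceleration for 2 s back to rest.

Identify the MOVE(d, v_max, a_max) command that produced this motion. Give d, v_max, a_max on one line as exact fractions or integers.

a_max = 18/2 = 9
d_a = ½·18·2 = 18; d_c = 18·1/2 = 9
d = 2·18 + 9 = 45
t_c = 1/2 > 0 → v_max = v_peak = 18

d=45 v_max=18 a_max=9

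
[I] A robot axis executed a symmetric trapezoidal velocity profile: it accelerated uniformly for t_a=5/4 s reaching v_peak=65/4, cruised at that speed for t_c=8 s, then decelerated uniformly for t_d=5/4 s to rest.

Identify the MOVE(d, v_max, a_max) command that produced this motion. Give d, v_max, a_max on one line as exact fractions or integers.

d=2405/16 v_max=65/4 a_max=13

a_max = (65/4)/(5/4) = 13
d_a = ½·65/4·5/4 = 325/32; d_c = 65/4·8 = 130
d = 2·325/32 + 130 = 2405/16
t_c = 8 > 0 so v_max = 65/4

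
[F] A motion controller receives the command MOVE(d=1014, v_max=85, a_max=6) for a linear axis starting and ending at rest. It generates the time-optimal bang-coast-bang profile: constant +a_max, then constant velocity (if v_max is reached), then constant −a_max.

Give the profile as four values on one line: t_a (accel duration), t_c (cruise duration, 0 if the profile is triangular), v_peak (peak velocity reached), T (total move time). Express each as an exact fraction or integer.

v_max²/a_max = 85²/6 = 7225/6
1014 < 7225/6 ⇒ no cruise
v_peak = √(1014·6) = √6084 = 78
t_a = 78/6 = 13; t_c = 0
T = 2·13 = 26

t_a=13 t_c=0 v_peak=78 T=26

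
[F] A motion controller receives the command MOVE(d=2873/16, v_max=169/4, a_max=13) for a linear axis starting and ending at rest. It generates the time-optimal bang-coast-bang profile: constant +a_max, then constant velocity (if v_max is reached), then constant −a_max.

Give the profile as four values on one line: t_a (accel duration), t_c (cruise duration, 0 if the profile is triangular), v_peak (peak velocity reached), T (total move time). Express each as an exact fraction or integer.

t_a=13/4 t_c=1 v_peak=169/4 T=15/2

vₘ²/aₘ = (169/4)²/13 = 2197/16
2873/16 ≥ 2197/16 → trapezoidal
t_a = (169/4)/13 = 13/4; v_peak = 169/4
d_cruise = 2873/16 − 2197/16 = 169/4; t_c = (169/4)/(169/4) = 1
T = 2·13/4 + 1 = 15/2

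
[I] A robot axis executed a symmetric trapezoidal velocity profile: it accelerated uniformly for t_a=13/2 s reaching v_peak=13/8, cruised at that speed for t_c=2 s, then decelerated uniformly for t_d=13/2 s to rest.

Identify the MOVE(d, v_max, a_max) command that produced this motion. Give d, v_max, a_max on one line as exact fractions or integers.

a_max = (13/8)/(13/2) = 1/4
d_a = ½·13/8·13/2 = 169/32; d_c = 13/8·2 = 13/4
d = 2·169/32 + 13/4 = 221/16
t_c = 2 > 0 so v_max = 13/8

d=221/16 v_max=13/8 a_max=1/4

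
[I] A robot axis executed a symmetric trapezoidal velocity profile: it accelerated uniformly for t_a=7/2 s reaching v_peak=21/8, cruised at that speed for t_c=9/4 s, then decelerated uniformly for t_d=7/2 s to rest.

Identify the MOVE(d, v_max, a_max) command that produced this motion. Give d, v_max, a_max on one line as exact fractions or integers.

d=483/32 v_max=21/8 a_max=3/4

a_max = (21/8)/(7/2) = 3/4
d_a = ½·21/8·7/2 = 147/32; d_c = 21/8·9/4 = 189/32
d = 2·147/32 + 189/32 = 483/32
t_c = 9/4 > 0 → v_max = v_peak = 21/8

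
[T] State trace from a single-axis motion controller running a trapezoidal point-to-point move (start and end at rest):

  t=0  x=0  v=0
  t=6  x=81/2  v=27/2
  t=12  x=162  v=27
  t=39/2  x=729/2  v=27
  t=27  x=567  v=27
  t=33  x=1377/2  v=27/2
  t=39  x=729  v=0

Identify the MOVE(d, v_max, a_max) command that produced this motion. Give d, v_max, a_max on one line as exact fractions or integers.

final state: t=39, x=729, v=0 → d = 729
a_max = (27/2−0)/(6−0) = 9/4
max v = 27 over t∈[12,27] → v_max = 27
check: 27·(12+15) = 729 ✓

d=729 v_max=27 a_max=9/4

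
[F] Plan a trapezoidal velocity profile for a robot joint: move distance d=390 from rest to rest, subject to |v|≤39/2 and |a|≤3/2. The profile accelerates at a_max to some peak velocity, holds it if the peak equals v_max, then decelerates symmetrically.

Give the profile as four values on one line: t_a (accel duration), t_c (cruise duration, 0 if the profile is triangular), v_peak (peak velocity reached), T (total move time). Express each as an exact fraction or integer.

t_a=13 t_c=7 v_peak=39/2 T=33

(v_max)²/a_max = (39/2)²/(3/2) = 507/2
390 ≥ 507/2 so v_max reached
t_a = (39/2)/(3/2) = 13; v_peak = 39/2
d_cruise = 390 − 507/2 = 273/2; t_c = (273/2)/(39/2) = 7
T = 2·13 + 7 = 33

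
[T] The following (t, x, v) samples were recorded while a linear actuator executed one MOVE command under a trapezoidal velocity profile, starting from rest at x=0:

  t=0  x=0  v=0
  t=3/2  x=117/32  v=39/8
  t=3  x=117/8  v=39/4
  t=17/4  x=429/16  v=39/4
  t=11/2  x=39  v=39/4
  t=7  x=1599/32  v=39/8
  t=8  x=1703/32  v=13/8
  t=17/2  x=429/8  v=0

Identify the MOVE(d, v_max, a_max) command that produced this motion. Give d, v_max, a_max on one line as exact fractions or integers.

d=429/8 v_max=39/4 a_max=13/4

final state: t=17/2, x=429/8, v=0 → d = 429/8
a_max = (39/8−0)/(3/2−0) = 13/4
max v = 39/4 over t∈[3,11/2] → v_max = 39/4
check: 39/4·(3+5/2) = 429/8 ✓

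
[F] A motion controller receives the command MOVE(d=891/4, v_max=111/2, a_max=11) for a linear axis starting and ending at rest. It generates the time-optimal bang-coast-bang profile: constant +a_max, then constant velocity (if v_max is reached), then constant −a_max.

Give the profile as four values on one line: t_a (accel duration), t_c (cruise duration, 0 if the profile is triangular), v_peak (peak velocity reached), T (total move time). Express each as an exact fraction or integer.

t_a=9/2 t_c=0 v_peak=99/2 T=9

vₘ²/aₘ = (111/2)²/11 = 12321/44
891/4 < 12321/44 → triangular
v_peak = √(891/4·11) = √(9801/4) = 99/2
t_a = (99/2)/11 = 9/2; t_c = 0
T = 2·9/2 = 9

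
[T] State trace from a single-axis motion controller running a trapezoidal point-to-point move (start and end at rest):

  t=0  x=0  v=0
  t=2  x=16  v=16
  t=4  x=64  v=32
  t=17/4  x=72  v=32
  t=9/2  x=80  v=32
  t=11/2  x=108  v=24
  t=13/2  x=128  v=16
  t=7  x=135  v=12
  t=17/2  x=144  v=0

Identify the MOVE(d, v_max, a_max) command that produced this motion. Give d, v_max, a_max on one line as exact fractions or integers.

final state: t=17/2, x=144, v=0 → d = 144
a_max = (16−0)/(2−0) = 8
max v = 32 over t∈[4,9/2] → v_max = 32
check: 32·(4+1/2) = 144 ✓

d=144 v_max=32 a_max=8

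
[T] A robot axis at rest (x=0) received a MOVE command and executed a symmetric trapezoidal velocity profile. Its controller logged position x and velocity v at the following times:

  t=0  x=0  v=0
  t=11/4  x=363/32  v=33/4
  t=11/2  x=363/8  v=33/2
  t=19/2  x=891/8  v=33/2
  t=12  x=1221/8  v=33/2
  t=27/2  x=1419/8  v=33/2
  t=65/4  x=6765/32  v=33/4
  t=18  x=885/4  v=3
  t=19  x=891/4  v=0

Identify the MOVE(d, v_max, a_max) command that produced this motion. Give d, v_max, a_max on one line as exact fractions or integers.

d=891/4 v_max=33/2 a_max=3

final state: t=19, x=891/4, v=0 → d = 891/4
a_max = (33/4−0)/(11/4−0) = 3
max v = 33/2 over t∈[11/2,27/2] → v_max = 33/2
check: 33/2·(11/2+8) = 891/4 ✓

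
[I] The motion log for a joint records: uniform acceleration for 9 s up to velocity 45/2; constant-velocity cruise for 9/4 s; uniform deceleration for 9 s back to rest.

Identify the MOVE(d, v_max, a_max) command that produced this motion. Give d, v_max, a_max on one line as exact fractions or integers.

d=2025/8 v_max=45/2 a_max=5/2

a_max = (45/2)/9 = 5/2
d_a = ½·45/2·9 = 405/4; d_c = 45/2·9/4 = 405/8
d = 2·405/4 + 405/8 = 2025/8
t_c = 9/4 > 0 → v_max = v_peak = 45/2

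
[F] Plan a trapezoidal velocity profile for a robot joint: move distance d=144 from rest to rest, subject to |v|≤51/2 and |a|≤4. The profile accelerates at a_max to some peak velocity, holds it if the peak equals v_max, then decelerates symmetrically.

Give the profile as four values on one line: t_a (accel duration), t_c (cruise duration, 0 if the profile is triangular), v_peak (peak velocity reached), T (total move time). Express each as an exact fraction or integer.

t_a=6 t_c=0 v_peak=24 T=12

v_max²/a_max = (51/2)²/4 = 2601/16
144 < 2601/16 → triangular
v_peak = √(144·4) = √576 = 24
t_a = 24/4 = 6; t_c = 0
T = 2·6 = 12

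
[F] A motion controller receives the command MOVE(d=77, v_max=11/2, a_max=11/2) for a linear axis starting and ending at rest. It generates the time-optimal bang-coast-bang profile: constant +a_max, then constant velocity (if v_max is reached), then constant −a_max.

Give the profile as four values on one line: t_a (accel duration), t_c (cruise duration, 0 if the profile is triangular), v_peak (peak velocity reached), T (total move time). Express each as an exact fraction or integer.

t_a=1 t_c=13 v_peak=11/2 T=15

(v_max)²/a_max = (11/2)²/(11/2) = 11/2
77 ≥ 11/2 ⇒ cruise phase
t_a = (11/2)/(11/2) = 1; v_peak = 11/2
d_cruise = 77 − 11/2 = 143/2; t_c = (143/2)/(11/2) = 13
T = 2·1 + 13 = 15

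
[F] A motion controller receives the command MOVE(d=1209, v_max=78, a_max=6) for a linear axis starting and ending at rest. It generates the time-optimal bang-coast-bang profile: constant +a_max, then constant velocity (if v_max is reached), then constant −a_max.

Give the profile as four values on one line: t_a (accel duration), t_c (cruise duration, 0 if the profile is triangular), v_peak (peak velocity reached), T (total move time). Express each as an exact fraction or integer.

(v_max)²/a_max = 78²/6 = 1014
1209 ≥ 1014 ⇒ cruise phase
t_a = 78/6 = 13; v_peak = 78
d_cruise = 1209 − 1014 = 195; t_c = 195/78 = 5/2
T = 2·13 + 5/2 = 57/2

t_a=13 t_c=5/2 v_peak=78 T=57/2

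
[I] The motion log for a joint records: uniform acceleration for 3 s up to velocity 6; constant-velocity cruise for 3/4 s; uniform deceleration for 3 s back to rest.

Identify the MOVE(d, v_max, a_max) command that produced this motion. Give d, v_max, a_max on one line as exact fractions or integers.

a_max = 6/3 = 2
d_a = ½·6·3 = 9; d_c = 6·3/4 = 9/2
d = 2·9 + 9/2 = 45/2
t_c = 3/4 > 0 → v_max = v_peak = 6

d=45/2 v_max=6 a_max=2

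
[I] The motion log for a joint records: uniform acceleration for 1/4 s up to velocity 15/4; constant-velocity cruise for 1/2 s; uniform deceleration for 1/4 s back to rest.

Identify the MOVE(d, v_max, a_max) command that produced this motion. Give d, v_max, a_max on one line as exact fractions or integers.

d=45/16 v_max=15/4 a_max=15

a_max = (15/4)/(1/4) = 15
d_a = ½·15/4·1/4 = 15/32; d_c = 15/4·1/2 = 15/8
d = 2·15/32 + 15/8 = 45/16
t_c = 1/2 > 0 so v_max = 15/4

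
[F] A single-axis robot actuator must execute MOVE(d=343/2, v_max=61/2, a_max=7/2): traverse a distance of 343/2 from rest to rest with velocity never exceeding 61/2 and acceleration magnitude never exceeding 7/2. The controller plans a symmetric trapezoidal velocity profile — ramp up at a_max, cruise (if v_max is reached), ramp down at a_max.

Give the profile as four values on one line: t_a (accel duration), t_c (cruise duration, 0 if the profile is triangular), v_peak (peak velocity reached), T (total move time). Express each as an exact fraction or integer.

v_max²/a_max = (61/2)²/(7/2) = 3721/14
343/2 < 3721/14 → triangular
v_peak = √(343/2·7/2) = √(2401/4) = 49/2
t_a = (49/2)/(7/2) = 7; t_c = 0
T = 2·7 = 14

t_a=7 t_c=0 v_peak=49/2 T=14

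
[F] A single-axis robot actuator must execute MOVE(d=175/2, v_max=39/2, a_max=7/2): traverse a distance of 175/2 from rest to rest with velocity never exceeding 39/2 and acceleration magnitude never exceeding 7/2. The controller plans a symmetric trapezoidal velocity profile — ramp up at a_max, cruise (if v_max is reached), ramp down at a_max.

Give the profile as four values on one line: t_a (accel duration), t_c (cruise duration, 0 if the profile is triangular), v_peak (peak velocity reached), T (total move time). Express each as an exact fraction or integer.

t_a=5 t_c=0 v_peak=35/2 T=10

(v_max)²/a_max = (39/2)²/(7/2) = 1521/14
175/2 < 1521/14 → triangular
v_peak = √(175/2·7/2) = √(1225/4) = 35/2
t_a = (35/2)/(7/2) = 5; t_c = 0
T = 2·5 = 10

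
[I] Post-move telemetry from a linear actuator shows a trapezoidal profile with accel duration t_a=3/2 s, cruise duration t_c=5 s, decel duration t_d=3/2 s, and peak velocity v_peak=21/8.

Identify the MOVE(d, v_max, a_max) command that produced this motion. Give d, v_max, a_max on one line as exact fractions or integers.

d=273/16 v_max=21/8 a_max=7/4

a_max = (21/8)/(3/2) = 7/4
d_a = ½·21/8·3/2 = 63/32; d_c = 21/8·5 = 105/8
d = 2·63/32 + 105/8 = 273/16
t_c = 5 > 0 ⇒ limit active, v_max = 21/8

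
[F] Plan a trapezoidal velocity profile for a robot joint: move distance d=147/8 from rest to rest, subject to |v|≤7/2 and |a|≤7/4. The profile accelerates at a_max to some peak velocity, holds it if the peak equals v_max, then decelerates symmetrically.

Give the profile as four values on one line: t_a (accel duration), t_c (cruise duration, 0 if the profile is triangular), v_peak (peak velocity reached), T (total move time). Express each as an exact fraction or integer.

vₘ²/aₘ = (7/2)²/(7/4) = 7
147/8 ≥ 7 → trapezoidal
t_a = (7/2)/(7/4) = 2; v_peak = 7/2
d_cruise = 147/8 − 7 = 91/8; t_c = (91/8)/(7/2) = 13/4
T = 2·2 + 13/4 = 29/4

t_a=2 t_c=13/4 v_peak=7/2 T=29/4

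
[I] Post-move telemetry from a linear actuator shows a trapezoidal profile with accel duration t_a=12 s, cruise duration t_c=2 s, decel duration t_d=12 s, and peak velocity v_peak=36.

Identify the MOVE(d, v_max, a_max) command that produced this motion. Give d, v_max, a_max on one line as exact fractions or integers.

a_max = 36/12 = 3
d_a = ½·36·12 = 216; d_c = 36·2 = 72
d = 2·216 + 72 = 504
t_c = 2 > 0 ⇒ limit active, v_max = 36

d=504 v_max=36 a_max=3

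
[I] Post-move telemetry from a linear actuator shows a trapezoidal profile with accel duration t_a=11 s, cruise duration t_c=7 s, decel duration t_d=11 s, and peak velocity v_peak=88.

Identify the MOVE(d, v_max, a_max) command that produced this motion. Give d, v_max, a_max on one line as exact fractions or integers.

a_max = 88/11 = 8
d_a = ½·88·11 = 484; d_c = 88·7 = 616
d = 2·484 + 616 = 1584
t_c = 7 > 0 → v_max = v_peak = 88

d=1584 v_max=88 a_max=8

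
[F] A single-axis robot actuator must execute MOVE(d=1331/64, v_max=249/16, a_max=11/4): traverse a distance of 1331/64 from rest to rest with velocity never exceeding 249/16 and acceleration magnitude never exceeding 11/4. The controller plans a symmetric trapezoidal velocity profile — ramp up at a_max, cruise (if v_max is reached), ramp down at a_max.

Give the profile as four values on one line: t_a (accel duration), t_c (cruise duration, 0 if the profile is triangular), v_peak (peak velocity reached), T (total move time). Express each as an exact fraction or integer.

t_a=11/4 t_c=0 v_peak=121/16 T=11/2

v_max²/a_max = (249/16)²/(11/4) = 62001/704
1331/64 < 62001/704 → triangular
v_peak = √(1331/64·11/4) = √(14641/256) = 121/16
t_a = (121/16)/(11/4) = 11/4; t_c = 0
T = 2·11/4 = 11/2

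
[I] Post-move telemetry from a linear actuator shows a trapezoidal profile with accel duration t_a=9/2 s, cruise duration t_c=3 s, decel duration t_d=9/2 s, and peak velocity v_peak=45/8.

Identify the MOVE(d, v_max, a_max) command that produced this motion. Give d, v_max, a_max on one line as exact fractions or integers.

a_max = (45/8)/(9/2) = 5/4
d_a = ½·45/8·9/2 = 405/32; d_c = 45/8·3 = 135/8
d = 2·405/32 + 135/8 = 675/16
t_c = 3 > 0 so v_max = 45/8

d=675/16 v_max=45/8 a_max=5/4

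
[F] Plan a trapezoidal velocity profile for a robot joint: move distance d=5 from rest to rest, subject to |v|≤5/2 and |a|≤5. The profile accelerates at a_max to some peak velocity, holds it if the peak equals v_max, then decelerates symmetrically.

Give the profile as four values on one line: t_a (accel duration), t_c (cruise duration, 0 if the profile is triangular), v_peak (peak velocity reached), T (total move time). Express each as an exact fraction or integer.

t_a=1/2 t_c=3/2 v_peak=5/2 T=5/2

v_max²/a_max = (5/2)²/5 = 5/4
5 ≥ 5/4 ⇒ cruise phase
t_a = (5/2)/5 = 1/2; v_peak = 5/2
d_cruise = 5 − 5/4 = 15/4; t_c = (15/4)/(5/2) = 3/2
T = 2·1/2 + 3/2 = 5/2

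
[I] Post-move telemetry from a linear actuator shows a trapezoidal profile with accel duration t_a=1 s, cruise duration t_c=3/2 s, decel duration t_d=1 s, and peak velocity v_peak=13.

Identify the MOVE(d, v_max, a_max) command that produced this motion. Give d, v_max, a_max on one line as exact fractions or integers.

d=65/2 v_max=13 a_max=13

a_max = 13/1 = 13
d_a = ½·13·1 = 13/2; d_c = 13·3/2 = 39/2
d = 2·13/2 + 39/2 = 65/2
t_c = 3/2 > 0 ⇒ limit active, v_max = 13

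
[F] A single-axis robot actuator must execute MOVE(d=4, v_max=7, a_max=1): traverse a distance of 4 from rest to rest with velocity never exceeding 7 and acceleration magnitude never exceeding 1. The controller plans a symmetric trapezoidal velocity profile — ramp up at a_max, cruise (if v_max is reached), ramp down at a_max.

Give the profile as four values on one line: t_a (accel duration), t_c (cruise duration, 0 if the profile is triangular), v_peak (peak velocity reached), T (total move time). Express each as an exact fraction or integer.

t_a=2 t_c=0 v_peak=2 T=4

v_max²/a_max = 7²/1 = 49
4 < 49 → triangular
v_peak = √(4·1) = √4 = 2
t_a = 2/1 = 2; t_c = 0
T = 2·2 = 4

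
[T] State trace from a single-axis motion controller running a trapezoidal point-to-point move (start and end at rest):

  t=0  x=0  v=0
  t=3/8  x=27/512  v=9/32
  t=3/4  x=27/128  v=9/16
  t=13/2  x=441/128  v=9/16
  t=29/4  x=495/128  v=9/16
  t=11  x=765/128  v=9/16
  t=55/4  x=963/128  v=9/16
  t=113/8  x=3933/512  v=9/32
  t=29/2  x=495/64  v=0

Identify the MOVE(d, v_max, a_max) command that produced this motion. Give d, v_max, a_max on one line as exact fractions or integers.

d=495/64 v_max=9/16 a_max=3/4

final state: t=29/2, x=495/64, v=0 → d = 495/64
a_max = (9/32−0)/(3/8−0) = 3/4
max v = 9/16 over t∈[3/4,55/4] → v_max = 9/16
check: 9/16·(3/4+13) = 495/64 ✓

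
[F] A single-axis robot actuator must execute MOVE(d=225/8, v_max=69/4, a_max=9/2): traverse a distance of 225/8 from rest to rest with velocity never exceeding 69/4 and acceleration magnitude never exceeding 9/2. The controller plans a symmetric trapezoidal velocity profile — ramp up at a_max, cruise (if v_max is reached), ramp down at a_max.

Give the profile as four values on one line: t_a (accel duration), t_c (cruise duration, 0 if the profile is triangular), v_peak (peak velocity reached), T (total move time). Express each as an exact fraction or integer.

v_max²/a_max = (69/4)²/(9/2) = 529/8
225/8 < 529/8 so t_c = 0
v_peak = √(225/8·9/2) = √(2025/16) = 45/4
t_a = (45/4)/(9/2) = 5/2; t_c = 0
T = 2·5/2 = 5

t_a=5/2 t_c=0 v_peak=45/4 T=5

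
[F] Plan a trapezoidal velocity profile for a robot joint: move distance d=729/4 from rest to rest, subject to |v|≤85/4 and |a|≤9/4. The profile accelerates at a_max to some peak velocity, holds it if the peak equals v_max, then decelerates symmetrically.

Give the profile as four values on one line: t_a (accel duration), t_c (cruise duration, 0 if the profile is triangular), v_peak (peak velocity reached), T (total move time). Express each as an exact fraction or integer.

(v_max)²/a_max = (85/4)²/(9/4) = 7225/36
729/4 < 7225/36 so t_c = 0
v_peak = √(729/4·9/4) = √(6561/16) = 81/4
t_a = (81/4)/(9/4) = 9; t_c = 0
T = 2·9 = 18

t_a=9 t_c=0 v_peak=81/4 T=18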